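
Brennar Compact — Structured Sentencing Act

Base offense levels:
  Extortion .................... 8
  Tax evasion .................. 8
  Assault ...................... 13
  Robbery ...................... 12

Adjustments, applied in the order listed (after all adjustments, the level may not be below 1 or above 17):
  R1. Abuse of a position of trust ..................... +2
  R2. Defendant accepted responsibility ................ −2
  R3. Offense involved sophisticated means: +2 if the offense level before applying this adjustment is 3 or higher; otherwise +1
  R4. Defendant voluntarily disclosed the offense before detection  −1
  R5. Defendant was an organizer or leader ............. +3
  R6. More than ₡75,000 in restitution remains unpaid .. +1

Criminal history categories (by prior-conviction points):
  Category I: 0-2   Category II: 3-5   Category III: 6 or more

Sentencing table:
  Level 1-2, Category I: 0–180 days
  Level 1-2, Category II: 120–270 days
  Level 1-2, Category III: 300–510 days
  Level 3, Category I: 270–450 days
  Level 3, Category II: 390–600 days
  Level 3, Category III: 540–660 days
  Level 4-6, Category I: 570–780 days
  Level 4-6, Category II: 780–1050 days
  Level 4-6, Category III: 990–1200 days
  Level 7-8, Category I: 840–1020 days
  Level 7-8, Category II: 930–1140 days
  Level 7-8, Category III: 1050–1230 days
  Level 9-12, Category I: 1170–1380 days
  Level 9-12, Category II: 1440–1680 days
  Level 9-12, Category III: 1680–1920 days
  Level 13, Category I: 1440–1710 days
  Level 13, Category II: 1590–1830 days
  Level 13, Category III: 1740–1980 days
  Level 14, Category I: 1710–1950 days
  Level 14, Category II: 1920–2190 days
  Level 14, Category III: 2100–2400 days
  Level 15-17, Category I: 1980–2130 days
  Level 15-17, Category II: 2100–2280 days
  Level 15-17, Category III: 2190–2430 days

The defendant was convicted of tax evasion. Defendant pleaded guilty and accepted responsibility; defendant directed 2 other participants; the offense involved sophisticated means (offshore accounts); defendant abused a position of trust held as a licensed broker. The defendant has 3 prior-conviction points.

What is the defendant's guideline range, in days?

Base offense level for tax evasion: 8.
R1 applies: 8 + 2 = 10.
R2 applies: 10 − 2 = 8.
R3 applies (level before this adjustment is 8 ≥ 3, so +2): 8 + 2 = 10.
R4 does not apply.
R5 applies: 10 + 3 = 13.
Final offense level: 13.
Criminal history: 3 prior points → Category II (3-5).
Level 13 falls in the 13 band.
Grid: Level 13 × Category II = 1590-1830 days.

1590-1830 days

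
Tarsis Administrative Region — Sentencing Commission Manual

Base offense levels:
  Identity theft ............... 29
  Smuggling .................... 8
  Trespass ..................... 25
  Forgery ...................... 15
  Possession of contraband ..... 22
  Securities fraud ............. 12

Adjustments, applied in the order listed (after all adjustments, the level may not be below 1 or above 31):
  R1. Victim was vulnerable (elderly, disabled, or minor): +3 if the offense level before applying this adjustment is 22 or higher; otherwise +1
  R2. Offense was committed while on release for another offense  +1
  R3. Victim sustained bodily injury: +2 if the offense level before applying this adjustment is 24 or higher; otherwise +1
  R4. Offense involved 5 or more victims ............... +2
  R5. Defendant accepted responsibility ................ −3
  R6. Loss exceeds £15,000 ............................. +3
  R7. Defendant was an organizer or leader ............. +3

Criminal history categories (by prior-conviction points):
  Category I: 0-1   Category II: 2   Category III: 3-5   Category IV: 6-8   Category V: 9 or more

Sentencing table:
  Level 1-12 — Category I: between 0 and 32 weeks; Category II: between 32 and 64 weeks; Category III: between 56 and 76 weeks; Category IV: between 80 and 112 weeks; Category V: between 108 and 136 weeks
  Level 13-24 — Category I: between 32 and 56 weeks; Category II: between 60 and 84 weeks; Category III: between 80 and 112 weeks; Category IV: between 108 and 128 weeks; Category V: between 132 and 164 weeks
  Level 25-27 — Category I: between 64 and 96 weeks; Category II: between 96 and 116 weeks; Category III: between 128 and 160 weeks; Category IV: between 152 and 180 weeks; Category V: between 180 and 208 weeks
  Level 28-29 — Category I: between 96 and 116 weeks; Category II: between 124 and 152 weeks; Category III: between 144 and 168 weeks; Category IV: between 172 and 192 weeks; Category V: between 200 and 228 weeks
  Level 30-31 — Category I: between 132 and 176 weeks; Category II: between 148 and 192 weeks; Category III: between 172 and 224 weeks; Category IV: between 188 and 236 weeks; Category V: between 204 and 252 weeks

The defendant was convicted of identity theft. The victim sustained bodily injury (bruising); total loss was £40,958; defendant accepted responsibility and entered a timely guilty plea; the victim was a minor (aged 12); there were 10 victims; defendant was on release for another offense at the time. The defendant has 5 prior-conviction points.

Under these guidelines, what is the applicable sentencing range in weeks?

172-224 weeks

Base offense level for identity theft: 29.
R1 applies (level before this adjustment is 29 ≥ 22, so +3): 29 + 3 = 32.
R2 applies: 32 + 1 = 33.
R3 applies (level before this adjustment is 33 ≥ 24, so +2): 33 + 2 = 35.
R4 applies: 35 + 2 = 37.
R5 applies: 37 − 3 = 34.
R6 applies: 34 + 3 = 37.
Level 37 exceeds the maximum of 31; capped at 31.
Final offense level: 31.
Criminal history: 5 prior points → Category III (3-5).
Level 31 falls in the 30-31 band.
Grid: Level 30-31 × Category III = 172-224 weeks.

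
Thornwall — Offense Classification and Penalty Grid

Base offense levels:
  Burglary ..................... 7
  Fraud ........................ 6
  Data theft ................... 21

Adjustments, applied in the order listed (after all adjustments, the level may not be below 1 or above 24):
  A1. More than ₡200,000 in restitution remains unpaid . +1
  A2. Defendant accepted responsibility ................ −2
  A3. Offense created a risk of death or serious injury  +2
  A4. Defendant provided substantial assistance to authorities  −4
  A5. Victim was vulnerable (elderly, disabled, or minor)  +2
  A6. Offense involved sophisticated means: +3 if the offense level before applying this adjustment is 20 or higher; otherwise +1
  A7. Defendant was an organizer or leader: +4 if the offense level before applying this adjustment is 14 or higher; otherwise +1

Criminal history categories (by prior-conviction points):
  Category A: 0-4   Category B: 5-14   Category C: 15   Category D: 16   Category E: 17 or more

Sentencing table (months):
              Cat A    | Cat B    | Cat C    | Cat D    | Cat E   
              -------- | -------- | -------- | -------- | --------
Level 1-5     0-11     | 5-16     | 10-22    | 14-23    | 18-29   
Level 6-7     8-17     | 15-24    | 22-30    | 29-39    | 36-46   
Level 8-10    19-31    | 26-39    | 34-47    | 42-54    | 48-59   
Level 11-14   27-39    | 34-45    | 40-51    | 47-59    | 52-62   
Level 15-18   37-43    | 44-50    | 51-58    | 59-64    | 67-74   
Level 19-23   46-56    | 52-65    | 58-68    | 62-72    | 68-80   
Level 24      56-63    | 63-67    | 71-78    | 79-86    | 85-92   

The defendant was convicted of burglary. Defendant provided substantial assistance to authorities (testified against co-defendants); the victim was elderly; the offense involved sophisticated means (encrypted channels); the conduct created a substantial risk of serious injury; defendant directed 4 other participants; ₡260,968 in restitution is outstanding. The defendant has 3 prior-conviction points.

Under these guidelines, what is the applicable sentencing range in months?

Base offense level for burglary: 7.
A1 applies: 7 + 1 = 8.
A3 applies: 8 + 2 = 10.
A4 applies: 10 − 4 = 6.
A5 applies: 6 + 2 = 8.
A6 applies (level before this adjustment is 8 < 20, so +1): 8 + 1 = 9.
A7 applies (level before this adjustment is 9 < 14, so +1): 9 + 1 = 10.
Final offense level: 10.
Criminal history: 3 prior points → Category A (0-4).
Level 10 falls in the 8-10 band.
Grid: Level 8-10 × Category A = 19-31 months.

19-31 months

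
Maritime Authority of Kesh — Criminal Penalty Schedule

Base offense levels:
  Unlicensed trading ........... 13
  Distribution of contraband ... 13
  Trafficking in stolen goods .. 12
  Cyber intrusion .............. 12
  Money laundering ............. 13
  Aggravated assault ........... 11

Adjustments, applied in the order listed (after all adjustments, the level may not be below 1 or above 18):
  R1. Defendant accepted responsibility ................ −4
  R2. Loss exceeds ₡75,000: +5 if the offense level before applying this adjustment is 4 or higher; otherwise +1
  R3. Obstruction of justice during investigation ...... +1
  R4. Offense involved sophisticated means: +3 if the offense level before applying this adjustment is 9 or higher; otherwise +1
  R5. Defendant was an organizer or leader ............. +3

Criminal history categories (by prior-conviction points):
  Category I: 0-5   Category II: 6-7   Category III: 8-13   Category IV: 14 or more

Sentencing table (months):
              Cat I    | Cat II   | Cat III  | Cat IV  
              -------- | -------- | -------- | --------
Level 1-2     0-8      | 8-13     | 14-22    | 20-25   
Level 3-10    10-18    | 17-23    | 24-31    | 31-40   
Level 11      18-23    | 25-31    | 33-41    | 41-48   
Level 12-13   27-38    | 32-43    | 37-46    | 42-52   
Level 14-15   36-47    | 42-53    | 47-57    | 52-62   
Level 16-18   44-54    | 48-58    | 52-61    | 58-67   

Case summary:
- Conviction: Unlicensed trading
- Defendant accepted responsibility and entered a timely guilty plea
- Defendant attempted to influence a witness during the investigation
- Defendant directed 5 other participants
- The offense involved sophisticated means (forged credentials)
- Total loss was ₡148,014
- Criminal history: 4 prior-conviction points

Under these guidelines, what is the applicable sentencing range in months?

Base offense level for unlicensed trading: 13.
R1 applies: 13 − 4 = 9.
R2 applies (level before this adjustment is 9 ≥ 4, so +5): 9 + 5 = 14.
R3 applies: 14 + 1 = 15.
R4 applies (level before this adjustment is 15 ≥ 9, so +3): 15 + 3 = 18.
R5 applies: 18 + 3 = 21.
Level 21 exceeds the maximum of 18; capped at 18.
Final offense level: 18.
Criminal history: 4 prior points → Category I (0-5).
Level 18 falls in the 16-18 band.
Grid: Level 16-18 × Category I = 44-54 months.

44-54 months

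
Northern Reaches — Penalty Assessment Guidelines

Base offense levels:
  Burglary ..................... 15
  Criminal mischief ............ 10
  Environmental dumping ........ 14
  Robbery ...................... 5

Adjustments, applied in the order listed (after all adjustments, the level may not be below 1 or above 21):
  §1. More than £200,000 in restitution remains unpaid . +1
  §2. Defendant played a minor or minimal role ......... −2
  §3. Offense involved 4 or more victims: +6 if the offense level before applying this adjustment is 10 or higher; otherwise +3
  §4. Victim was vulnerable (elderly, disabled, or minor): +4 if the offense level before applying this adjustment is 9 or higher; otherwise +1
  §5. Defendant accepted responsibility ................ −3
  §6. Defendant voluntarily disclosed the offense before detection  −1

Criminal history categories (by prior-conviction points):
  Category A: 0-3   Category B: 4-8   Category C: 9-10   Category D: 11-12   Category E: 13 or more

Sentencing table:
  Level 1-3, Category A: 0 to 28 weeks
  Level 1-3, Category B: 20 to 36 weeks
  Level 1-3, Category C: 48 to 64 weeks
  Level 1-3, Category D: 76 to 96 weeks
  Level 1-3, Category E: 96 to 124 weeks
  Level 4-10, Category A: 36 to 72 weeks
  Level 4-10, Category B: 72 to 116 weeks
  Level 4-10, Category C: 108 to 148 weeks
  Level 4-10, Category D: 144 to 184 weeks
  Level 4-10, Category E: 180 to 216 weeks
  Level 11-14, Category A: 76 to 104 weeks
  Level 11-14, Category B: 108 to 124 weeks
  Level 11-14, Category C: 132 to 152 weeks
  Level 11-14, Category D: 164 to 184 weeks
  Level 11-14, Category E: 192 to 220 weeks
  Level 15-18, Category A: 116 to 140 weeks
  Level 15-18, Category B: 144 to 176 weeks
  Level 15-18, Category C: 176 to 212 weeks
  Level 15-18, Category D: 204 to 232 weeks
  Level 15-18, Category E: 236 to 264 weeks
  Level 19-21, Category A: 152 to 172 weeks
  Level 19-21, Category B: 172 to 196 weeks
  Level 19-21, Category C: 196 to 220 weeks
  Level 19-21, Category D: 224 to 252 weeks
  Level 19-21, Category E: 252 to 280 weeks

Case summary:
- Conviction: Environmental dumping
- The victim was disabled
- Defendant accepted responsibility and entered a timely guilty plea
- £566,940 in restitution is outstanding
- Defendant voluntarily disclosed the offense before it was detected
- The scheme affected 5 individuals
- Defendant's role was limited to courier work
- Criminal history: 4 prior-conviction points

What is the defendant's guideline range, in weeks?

172-196 weeks

Base offense level for environmental dumping: 14.
§1 applies: 14 + 1 = 15.
§2 applies: 15 − 2 = 13.
§3 applies (level before this adjustment is 13 ≥ 10, so +6): 13 + 6 = 19.
§4 applies (level before this adjustment is 19 ≥ 9, so +4): 19 + 4 = 23.
§5 applies: 23 − 3 = 20.
§6 applies: 20 − 1 = 19.
Final offense level: 19.
Criminal history: 4 prior points → Category B (4-8).
Level 19 falls in the 19-21 band.
Grid: Level 19-21 × Category B = 172-196 weeks.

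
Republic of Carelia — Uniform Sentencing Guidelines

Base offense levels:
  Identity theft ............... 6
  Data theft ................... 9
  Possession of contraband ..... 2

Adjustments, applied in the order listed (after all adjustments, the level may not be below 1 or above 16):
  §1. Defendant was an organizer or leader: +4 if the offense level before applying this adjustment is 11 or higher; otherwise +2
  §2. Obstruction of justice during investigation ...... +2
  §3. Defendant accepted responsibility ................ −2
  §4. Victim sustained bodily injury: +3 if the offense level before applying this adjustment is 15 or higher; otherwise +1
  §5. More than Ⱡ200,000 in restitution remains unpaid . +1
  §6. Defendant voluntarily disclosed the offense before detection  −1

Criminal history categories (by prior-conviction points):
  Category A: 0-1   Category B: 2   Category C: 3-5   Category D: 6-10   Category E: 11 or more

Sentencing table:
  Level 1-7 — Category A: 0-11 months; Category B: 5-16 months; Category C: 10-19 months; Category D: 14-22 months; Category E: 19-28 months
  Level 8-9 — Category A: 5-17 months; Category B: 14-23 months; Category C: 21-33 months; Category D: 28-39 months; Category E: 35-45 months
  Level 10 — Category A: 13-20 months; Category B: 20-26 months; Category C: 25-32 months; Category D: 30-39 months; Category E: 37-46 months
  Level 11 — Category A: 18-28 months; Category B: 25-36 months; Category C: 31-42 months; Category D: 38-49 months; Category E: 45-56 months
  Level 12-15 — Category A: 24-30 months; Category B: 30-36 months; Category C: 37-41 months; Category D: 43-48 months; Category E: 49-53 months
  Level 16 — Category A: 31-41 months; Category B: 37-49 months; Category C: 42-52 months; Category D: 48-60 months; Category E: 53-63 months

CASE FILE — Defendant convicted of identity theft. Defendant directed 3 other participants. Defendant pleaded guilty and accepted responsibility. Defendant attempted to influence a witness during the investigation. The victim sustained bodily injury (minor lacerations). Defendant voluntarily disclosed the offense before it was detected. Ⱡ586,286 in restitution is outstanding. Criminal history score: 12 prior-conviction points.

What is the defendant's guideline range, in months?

Base offense level for identity theft: 6.
§1 applies (level before this adjustment is 6 < 11, so +2): 6 + 2 = 8.
§2 applies: 8 + 2 = 10.
§3 applies: 10 − 2 = 8.
§4 applies (level before this adjustment is 8 < 15, so +1): 8 + 1 = 9.
§5 applies: 9 + 1 = 10.
§6 applies: 10 − 1 = 9.
Final offense level: 9.
Criminal history: 12 prior points → Category E (11+).
Level 9 falls in the 8-9 band.
Grid: Level 8-9 × Category E = 35-45 months.

35-45 months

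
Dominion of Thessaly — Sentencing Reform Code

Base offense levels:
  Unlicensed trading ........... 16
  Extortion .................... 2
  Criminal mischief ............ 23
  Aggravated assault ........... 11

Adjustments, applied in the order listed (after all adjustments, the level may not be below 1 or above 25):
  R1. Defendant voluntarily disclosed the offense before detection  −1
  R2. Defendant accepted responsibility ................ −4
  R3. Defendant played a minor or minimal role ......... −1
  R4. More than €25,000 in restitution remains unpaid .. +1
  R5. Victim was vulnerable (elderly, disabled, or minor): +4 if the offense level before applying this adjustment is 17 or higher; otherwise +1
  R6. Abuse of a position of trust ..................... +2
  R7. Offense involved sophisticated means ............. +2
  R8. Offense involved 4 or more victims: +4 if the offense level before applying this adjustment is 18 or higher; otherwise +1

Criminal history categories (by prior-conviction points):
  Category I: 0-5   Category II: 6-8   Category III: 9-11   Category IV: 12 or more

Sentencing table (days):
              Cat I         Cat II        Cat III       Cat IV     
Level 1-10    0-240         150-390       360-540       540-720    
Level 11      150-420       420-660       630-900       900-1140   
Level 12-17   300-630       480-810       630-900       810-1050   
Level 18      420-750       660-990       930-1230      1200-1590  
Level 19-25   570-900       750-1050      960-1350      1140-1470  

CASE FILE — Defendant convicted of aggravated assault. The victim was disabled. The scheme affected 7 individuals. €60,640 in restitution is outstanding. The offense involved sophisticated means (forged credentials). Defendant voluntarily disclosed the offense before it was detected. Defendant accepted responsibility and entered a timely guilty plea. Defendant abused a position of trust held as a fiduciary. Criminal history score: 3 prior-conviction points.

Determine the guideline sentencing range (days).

300-630 days

Base offense level for aggravated assault: 11.
R1 applies: 11 − 1 = 10.
R2 applies: 10 − 4 = 6.
R4 applies: 6 + 1 = 7.
R5 applies (level before this adjustment is 7 < 17, so +1): 7 + 1 = 8.
R6 applies: 8 + 2 = 10.
R7 applies: 10 + 2 = 12.
R8 applies (level before this adjustment is 12 < 18, so +1): 12 + 1 = 13.
Final offense level: 13.
Criminal history: 3 prior points → Category I (0-5).
Level 13 falls in the 12-17 band.
Grid: Level 12-17 × Category I = 300-630 days.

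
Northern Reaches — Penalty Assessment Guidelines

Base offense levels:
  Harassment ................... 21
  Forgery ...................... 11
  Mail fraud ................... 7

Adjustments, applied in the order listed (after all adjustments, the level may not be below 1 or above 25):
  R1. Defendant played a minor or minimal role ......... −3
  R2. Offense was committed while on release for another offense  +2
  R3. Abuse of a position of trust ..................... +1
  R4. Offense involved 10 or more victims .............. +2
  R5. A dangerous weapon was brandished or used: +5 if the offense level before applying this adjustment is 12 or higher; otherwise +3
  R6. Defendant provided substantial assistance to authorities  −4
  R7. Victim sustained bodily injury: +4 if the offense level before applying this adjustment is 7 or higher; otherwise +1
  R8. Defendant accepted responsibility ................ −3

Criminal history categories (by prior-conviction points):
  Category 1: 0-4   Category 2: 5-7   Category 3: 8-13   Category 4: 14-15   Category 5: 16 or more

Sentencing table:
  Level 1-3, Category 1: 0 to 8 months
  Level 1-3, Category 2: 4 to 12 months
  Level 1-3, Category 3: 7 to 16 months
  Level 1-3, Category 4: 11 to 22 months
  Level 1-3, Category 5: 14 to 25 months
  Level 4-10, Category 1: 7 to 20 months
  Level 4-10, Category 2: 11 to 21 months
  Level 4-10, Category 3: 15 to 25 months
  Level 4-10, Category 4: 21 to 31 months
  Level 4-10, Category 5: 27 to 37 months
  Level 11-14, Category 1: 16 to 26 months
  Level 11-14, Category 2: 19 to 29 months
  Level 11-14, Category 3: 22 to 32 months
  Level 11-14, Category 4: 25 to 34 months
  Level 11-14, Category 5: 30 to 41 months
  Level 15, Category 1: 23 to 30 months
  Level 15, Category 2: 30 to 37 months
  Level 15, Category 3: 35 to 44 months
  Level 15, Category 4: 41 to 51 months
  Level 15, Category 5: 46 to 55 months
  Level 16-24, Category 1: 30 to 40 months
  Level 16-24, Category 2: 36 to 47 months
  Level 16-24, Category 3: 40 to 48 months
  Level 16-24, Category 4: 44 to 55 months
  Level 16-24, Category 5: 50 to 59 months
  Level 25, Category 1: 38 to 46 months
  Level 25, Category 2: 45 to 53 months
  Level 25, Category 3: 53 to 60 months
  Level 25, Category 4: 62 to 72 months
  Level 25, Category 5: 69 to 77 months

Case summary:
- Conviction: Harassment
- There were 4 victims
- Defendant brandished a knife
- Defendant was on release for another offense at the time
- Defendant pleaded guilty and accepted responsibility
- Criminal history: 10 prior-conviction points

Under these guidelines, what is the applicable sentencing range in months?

53-60 months

Base offense level for harassment: 21.
R2 applies: 21 + 2 = 23.
R5 applies (level before this adjustment is 23 ≥ 12, so +5): 23 + 5 = 28.
R6 does not apply.
R7 does not apply.
R8 applies: 28 − 3 = 25.
Final offense level: 25.
Criminal history: 10 prior points → Category 3 (8-13).
Level 25 falls in the 25 band.
Grid: Level 25 × Category 3 = 53-60 months.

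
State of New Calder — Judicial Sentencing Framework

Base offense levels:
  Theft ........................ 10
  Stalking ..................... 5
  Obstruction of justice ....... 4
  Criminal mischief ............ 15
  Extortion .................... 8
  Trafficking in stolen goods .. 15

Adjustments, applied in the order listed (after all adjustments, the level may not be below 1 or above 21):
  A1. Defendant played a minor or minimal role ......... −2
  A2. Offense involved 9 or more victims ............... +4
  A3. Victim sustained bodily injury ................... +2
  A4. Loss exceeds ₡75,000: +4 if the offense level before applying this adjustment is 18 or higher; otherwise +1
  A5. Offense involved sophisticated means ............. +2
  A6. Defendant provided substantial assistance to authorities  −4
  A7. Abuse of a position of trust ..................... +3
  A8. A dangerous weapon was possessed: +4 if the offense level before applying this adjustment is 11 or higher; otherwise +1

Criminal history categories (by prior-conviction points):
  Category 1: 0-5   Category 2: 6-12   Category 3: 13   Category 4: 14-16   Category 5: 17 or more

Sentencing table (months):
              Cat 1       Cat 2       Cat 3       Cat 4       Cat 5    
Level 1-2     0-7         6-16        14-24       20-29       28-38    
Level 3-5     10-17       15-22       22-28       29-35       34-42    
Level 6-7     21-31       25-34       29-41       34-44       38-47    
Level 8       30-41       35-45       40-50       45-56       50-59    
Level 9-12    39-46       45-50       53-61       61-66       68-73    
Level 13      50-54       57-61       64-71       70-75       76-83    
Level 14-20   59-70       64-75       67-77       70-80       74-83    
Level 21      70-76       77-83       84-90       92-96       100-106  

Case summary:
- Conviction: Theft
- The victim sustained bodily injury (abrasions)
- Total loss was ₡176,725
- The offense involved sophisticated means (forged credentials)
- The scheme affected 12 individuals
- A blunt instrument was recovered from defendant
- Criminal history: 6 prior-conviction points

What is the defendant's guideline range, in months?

77-83 months

Base offense level for theft: 10.
A2 applies: 10 + 4 = 14.
A3 applies: 14 + 2 = 16.
A4 applies (level before this adjustment is 16 < 18, so +1): 16 + 1 = 17.
A5 applies: 17 + 2 = 19.
A6 does not apply.
A8 applies (level before this adjustment is 19 ≥ 11, so +4): 19 + 4 = 23.
Level 23 exceeds the maximum of 21; capped at 21.
Final offense level: 21.
Criminal history: 6 prior points → Category 2 (6-12).
Level 21 falls in the 21 band.
Grid: Level 21 × Category 2 = 77-83 months.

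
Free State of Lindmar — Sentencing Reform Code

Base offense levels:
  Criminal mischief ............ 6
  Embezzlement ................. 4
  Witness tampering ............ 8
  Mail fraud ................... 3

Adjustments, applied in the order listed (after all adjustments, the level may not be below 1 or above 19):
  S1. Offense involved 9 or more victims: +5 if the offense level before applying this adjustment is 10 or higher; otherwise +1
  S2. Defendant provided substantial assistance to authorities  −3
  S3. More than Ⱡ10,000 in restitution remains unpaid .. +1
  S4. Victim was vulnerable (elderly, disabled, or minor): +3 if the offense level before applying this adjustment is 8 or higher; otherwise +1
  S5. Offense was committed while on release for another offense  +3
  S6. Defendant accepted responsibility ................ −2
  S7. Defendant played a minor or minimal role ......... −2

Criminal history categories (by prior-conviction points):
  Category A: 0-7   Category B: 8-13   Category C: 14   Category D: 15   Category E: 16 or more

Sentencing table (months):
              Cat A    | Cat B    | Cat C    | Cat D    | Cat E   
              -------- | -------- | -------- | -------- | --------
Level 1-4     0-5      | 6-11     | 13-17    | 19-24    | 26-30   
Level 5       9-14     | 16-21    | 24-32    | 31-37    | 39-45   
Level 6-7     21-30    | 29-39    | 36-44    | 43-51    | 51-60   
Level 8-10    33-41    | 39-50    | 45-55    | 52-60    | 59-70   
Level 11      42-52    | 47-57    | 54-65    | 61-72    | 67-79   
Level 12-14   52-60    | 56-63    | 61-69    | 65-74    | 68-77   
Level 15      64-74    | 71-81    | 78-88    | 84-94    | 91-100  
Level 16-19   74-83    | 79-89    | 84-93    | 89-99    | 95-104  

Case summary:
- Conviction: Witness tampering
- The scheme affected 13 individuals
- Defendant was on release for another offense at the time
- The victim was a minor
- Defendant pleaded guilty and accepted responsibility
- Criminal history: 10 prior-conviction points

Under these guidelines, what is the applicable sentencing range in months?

56-63 months

Base offense level for witness tampering: 8.
S1 applies (level before this adjustment is 8 < 10, so +1): 8 + 1 = 9.
S3 does not apply.
S4 applies (level before this adjustment is 9 ≥ 8, so +3): 9 + 3 = 12.
S5 applies: 12 + 3 = 15.
S6 applies: 15 − 2 = 13.
S7 does not apply.
Final offense level: 13.
Criminal history: 10 prior points → Category B (8-13).
Level 13 falls in the 12-14 band.
Grid: Level 12-14 × Category B = 56-63 months.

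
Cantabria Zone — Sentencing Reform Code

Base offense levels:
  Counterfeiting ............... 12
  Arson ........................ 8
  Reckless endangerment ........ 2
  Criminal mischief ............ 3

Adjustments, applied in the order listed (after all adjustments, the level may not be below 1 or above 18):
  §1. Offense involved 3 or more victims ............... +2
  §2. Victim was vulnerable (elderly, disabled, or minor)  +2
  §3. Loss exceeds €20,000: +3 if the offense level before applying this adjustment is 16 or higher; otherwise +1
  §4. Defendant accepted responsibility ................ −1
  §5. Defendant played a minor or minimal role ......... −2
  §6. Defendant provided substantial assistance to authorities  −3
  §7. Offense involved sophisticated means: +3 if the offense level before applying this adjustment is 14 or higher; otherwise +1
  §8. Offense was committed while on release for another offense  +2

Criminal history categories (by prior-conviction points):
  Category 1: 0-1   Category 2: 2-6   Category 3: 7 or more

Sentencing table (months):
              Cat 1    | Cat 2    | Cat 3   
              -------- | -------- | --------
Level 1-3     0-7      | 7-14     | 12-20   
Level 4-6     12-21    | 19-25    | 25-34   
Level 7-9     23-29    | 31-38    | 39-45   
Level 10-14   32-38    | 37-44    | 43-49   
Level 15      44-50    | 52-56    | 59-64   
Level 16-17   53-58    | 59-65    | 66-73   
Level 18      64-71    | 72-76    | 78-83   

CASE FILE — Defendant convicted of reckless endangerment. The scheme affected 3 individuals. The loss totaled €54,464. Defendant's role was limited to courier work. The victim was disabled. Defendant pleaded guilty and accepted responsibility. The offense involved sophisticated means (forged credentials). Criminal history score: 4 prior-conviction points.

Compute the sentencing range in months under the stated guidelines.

Base offense level for reckless endangerment: 2.
§1 applies: 2 + 2 = 4.
§2 applies: 4 + 2 = 6.
§3 applies (level before this adjustment is 6 < 16, so +1): 6 + 1 = 7.
§4 applies: 7 − 1 = 6.
§5 applies: 6 − 2 = 4.
§7 applies (level before this adjustment is 4 < 14, so +1): 4 + 1 = 5.
Final offense level: 5.
Criminal history: 4 prior points → Category 2 (2-6).
Level 5 falls in the 4-6 band.
Grid: Level 4-6 × Category 2 = 19-25 months.

19-25 months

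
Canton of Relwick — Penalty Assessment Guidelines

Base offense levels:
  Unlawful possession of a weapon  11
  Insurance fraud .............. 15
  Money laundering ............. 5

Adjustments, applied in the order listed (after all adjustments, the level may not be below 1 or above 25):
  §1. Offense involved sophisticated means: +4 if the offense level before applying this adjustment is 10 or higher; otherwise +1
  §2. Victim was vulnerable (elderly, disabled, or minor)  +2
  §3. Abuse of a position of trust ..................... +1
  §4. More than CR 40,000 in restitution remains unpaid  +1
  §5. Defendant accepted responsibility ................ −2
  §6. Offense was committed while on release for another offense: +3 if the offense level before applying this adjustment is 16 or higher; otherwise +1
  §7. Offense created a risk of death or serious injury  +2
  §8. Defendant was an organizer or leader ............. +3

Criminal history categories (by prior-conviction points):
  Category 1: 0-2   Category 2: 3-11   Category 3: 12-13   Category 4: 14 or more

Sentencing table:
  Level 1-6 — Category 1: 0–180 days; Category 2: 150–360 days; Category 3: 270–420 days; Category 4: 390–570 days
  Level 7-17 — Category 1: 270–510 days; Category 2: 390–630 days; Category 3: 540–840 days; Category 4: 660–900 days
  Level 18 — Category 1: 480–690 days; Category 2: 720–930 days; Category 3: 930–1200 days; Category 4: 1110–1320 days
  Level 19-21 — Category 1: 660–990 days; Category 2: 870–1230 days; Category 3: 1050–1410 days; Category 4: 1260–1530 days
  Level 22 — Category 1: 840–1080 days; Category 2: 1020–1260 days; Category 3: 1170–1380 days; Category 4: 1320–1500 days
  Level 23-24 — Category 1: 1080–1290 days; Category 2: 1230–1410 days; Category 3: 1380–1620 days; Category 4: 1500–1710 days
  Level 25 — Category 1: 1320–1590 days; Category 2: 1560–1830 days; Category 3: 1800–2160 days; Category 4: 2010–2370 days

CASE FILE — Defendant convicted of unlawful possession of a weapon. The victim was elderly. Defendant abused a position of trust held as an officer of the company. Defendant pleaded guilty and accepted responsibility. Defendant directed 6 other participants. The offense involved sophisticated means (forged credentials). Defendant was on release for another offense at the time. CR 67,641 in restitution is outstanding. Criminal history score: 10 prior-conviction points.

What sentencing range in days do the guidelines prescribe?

Base offense level for unlawful possession of a weapon: 11.
§1 applies (level before this adjustment is 11 ≥ 10, so +4): 11 + 4 = 15.
§2 applies: 15 + 2 = 17.
§3 applies: 17 + 1 = 18.
§4 applies: 18 + 1 = 19.
§5 applies: 19 − 2 = 17.
§6 applies (level before this adjustment is 17 ≥ 16, so +3): 17 + 3 = 20.
§7 does not apply.
§8 applies: 20 + 3 = 23.
Final offense level: 23.
Criminal history: 10 prior points → Category 2 (3-11).
Level 23 falls in the 23-24 band.
Grid: Level 23-24 × Category 2 = 1230-1410 days.

1230-1410 days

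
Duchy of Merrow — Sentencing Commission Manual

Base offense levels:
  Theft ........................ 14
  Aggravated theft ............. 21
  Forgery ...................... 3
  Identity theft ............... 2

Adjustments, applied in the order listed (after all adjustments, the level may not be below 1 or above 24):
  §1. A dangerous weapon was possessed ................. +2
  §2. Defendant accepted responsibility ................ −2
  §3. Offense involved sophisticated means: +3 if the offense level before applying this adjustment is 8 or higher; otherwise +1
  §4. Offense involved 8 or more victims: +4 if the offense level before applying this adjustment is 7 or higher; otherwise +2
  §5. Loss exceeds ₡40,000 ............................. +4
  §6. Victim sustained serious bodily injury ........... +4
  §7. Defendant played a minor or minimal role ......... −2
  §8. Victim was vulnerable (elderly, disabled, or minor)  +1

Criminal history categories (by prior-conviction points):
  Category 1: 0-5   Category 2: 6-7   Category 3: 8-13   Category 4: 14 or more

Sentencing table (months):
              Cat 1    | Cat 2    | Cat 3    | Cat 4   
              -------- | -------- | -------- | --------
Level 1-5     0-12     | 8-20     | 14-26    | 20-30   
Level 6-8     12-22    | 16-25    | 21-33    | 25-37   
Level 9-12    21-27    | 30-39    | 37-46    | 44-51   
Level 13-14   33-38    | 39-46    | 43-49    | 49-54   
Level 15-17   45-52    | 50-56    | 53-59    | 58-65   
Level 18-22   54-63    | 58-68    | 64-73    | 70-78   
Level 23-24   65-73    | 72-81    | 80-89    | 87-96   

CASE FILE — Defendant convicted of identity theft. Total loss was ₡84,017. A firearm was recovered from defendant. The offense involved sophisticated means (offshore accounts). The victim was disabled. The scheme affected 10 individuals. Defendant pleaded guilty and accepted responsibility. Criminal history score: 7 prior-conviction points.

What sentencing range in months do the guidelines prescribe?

Base offense level for identity theft: 2.
§1 applies: 2 + 2 = 4.
§2 applies: 4 − 2 = 2.
§3 applies (level before this adjustment is 2 < 8, so +1): 2 + 1 = 3.
§4 applies (level before this adjustment is 3 < 7, so +2): 3 + 2 = 5.
§5 applies: 5 + 4 = 9.
§6 does not apply.
§7 does not apply.
§8 applies: 9 + 1 = 10.
Final offense level: 10.
Criminal history: 7 prior points → Category 2 (6-7).
Level 10 falls in the 9-12 band.
Grid: Level 9-12 × Category 2 = 30-39 months.

30-39 months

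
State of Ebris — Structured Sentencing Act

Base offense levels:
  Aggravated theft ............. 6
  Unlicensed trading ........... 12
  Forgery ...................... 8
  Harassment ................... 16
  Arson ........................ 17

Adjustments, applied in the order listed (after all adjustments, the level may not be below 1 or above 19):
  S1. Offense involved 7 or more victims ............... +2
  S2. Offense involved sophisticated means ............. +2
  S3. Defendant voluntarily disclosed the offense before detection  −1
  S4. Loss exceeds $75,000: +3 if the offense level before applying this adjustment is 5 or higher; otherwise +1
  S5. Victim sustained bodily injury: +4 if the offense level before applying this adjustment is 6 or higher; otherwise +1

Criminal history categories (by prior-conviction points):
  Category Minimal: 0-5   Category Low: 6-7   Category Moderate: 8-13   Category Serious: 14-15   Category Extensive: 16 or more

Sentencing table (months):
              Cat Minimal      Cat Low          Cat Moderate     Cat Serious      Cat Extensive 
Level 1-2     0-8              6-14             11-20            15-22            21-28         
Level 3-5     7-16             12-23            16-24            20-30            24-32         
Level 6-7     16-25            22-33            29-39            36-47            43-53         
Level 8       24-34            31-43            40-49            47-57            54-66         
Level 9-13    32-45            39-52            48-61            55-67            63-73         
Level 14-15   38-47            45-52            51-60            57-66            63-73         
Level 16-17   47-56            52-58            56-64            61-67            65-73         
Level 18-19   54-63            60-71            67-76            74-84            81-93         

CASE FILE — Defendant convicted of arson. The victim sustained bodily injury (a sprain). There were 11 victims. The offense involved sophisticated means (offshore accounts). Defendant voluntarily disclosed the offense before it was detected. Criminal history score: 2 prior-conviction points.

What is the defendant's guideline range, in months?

54-63 months

Base offense level for arson: 17.
S1 applies: 17 + 2 = 19.
S2 applies: 19 + 2 = 21.
S3 applies: 21 − 1 = 20.
S5 applies (level before this adjustment is 20 ≥ 6, so +4): 20 + 4 = 24.
Level 24 exceeds the maximum of 19; capped at 19.
Final offense level: 19.
Criminal history: 2 prior points → Category Minimal (0-5).
Level 19 falls in the 18-19 band.
Grid: Level 18-19 × Category Minimal = 54-63 months.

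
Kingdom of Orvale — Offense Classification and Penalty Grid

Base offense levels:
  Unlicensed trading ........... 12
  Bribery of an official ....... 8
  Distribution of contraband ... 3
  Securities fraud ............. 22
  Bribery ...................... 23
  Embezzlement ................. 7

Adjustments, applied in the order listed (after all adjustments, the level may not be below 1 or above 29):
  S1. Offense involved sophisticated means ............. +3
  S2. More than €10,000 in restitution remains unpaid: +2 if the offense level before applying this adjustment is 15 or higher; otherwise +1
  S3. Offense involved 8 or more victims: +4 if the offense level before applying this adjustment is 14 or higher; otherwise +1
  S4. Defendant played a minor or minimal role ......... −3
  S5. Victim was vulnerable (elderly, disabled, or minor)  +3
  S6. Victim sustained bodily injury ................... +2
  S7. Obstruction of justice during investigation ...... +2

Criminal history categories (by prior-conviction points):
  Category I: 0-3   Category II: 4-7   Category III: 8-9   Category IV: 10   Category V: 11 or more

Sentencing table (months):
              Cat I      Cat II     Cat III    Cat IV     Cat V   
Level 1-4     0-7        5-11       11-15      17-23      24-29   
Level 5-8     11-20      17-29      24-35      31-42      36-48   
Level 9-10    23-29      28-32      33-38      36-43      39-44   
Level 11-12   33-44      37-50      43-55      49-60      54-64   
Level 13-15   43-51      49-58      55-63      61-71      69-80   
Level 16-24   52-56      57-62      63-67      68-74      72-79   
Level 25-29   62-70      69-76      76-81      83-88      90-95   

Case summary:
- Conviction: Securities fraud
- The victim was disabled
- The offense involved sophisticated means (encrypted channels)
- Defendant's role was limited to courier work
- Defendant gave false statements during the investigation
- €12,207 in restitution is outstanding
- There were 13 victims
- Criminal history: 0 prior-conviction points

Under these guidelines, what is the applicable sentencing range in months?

Base offense level for securities fraud: 22.
S1 applies: 22 + 3 = 25.
S2 applies (level before this adjustment is 25 ≥ 15, so +2): 25 + 2 = 27.
S3 applies (level before this adjustment is 27 ≥ 14, so +4): 27 + 4 = 31.
S4 applies: 31 − 3 = 28.
S5 applies: 28 + 3 = 31.
S6 does not apply.
S7 applies: 31 + 2 = 33.
Level 33 exceeds the maximum of 29; capped at 29.
Final offense level: 29.
Criminal history: 0 prior points → Category I (0-3).
Level 29 falls in the 25-29 band.
Grid: Level 25-29 × Category I = 62-70 months.

62-70 months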